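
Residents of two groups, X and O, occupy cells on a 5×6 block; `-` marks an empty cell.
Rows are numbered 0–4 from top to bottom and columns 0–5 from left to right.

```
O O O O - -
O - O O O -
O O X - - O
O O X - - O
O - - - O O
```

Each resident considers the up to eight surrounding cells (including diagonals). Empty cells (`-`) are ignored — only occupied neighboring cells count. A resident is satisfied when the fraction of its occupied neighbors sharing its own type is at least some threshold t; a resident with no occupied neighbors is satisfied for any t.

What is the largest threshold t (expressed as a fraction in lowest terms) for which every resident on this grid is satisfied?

(0,0)O 2/2
(0,1)O 4/4
(0,2)O 4/4
(0,3)O 4/4
(1,0)O 4/4
(1,2)O 5/6
(1,3)O 4/5
(1,4)O 3/3
(2,0)O 4/4
(2,1)O 5/7
(2,2)X 1/5
(2,5)O 2/2
(3,0)O 4/4
(3,1)O 4/6
(3,2)X 1/3
(3,5)O 3/3
(4,0)O 2/2
(4,4)O 2/2
(4,5)O 2/2
The smallest same-type fraction is 1/5 at (2,2), which reduces to 1/5. Any threshold above that leaves this resident unsatisfied.

1/5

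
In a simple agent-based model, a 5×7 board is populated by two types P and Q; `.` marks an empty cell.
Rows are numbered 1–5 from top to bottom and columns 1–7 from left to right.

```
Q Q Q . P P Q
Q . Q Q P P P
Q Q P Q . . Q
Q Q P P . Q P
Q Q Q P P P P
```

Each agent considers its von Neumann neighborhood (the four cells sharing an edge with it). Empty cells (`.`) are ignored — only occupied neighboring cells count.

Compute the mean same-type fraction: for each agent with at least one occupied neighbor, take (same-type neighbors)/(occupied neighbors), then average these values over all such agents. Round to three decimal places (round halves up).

(1,1)Q 2/2
(1,2)Q 2/2
(1,3)Q 2/2
(1,5)P 2/2
(1,6)P 2/3
(1,7)Q 0/2
(2,1)Q 2/2
(2,3)Q 2/3
(2,4)Q 2/3
(2,5)P 2/3
(2,6)P 3/3
(2,7)P 1/3
(3,1)Q 3/3
(3,2)Q 2/3
(3,3)P 1/4
(3,4)Q 1/3
(3,7)Q 0/2
(4,1)Q 3/3
(4,2)Q 3/4
(4,3)P 2/4
(4,4)P 2/3
(4,6)Q 0/2
(4,7)P 1/3
(5,1)Q 2/2
(5,2)Q 3/3
(5,3)Q 1/3
(5,4)P 2/3
(5,5)P 2/2
(5,6)P 2/3
(5,7)P 2/2
Sum over 30 agents: 2/2 + 2/2 + 2/2 + 2/2 + 2/3 + 0/2 + 2/2 + 2/3 + 2/3 + 2/3 + 3/3 + 1/3 + 3/3 + 2/3 + 1/4 + 1/3 + 0/2 + 3/3 + 3/4 + 2/4 + 2/3 + 0/2 + 1/3 + 2/2 + 3/3 + 1/3 + 2/3 + 2/2 + 2/3 + 2/2 = 121/6; mean = 121/6 ÷ 30 = 121/180 = 0.672222… → 0.672.

0.672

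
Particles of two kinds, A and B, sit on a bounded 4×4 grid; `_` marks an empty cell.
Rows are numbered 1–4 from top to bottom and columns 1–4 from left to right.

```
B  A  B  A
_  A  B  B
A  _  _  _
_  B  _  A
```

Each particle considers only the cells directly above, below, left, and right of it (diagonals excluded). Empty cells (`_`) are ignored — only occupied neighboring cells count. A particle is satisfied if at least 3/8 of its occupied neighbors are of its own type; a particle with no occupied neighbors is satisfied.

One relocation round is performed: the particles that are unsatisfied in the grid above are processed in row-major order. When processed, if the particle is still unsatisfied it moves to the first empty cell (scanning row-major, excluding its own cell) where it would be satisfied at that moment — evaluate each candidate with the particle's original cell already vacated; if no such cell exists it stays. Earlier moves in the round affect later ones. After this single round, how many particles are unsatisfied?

2

Initially unsatisfied (in order): (1,1), (1,2), (1,3), (1,4).
  (1,1) → (3,3).
  (1,2): now satisfied by earlier moves; stays.
  (1,3) → (3,2).
  (1,4) → (1,1).
Resulting grid:
A A _ _
_ A B B
A B B _
_ B _ A
Unsatisfied now: (2,2), (3,1).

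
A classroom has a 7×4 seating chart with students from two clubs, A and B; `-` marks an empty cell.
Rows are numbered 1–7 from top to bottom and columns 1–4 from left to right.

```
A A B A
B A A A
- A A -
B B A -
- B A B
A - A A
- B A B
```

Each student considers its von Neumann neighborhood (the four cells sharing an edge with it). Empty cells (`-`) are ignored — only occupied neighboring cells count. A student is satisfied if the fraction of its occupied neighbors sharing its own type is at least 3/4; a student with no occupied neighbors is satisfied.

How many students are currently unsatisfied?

15

Row 1: (1,1)A 1/2 not · (1,2)A 2/3 not · (1,3)B 0/3 not · (1,4)A 1/2 not
Row 2: (2,1)B 0/2 not · (2,2)A 3/4 satisfied · (2,3)A 3/4 satisfied · (2,4)A 2/2 satisfied
Row 3: (3,2)A 2/3 not · (3,3)A 3/3 satisfied
Row 4: (4,1)B 1/1 satisfied · (4,2)B 2/4 not · (4,3)A 2/3 not
Row 5: (5,2)B 1/2 not · (5,3)A 2/4 not · (5,4)B 0/2 not
Row 6: (6,1)A 0/0 satisfied · (6,3)A 3/3 satisfied · (6,4)A 1/3 not
Row 7: (7,2)B 0/1 not · (7,3)A 1/3 not · (7,4)B 0/2 not
Unsatisfied: (1,1), (1,2), (1,3), (1,4), (2,1), (3,2), (4,2), (4,3), (5,2), (5,3), (5,4), (6,4), (7,2), (7,3), (7,4) — 15 in total.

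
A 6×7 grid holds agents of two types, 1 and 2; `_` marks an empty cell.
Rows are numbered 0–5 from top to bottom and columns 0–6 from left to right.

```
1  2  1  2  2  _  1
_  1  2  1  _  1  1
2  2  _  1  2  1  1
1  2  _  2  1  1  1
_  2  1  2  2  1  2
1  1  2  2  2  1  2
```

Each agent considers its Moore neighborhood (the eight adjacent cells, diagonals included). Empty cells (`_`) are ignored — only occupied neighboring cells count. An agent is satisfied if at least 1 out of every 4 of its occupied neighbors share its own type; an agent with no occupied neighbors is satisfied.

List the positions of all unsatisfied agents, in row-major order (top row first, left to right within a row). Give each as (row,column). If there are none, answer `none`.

Row 0: (0,0)1 1/2 ✓ · (0,1)2 1/4 ✓ · (0,2)1 2/5 ✓ · (0,3)2 2/4 ✓ · (0,4)2 1/3 ✓ · (0,6)1 2/2 ✓
Row 1: (1,1)1 2/6 ✓ · (1,2)2 3/7 ✓ · (1,3)1 2/6 ✓ · (1,5)1 4/6 ✓ · (1,6)1 4/4 ✓
Row 2: (2,0)2 2/4 ✓ · (2,1)2 3/5 ✓ · (2,3)1 2/5 ✓ · (2,4)2 1/7 ✗ · (2,5)1 6/7 ✓ · (2,6)1 5/5 ✓
Row 3: (3,0)1 0/4 ✗ · (3,1)2 3/5 ✓ · (3,3)2 3/6 ✓ · (3,4)1 4/8 ✓ · (3,5)1 5/8 ✓ · (3,6)1 4/5 ✓
Row 4: (4,1)2 2/6 ✓ · (4,2)1 1/7 ✗ · (4,3)2 5/7 ✓ · (4,4)2 4/8 ✓ · (4,5)1 4/8 ✓ · (4,6)2 1/5 ✗
Row 5: (5,0)1 1/2 ✓ · (5,1)1 2/4 ✓ · (5,2)2 3/5 ✓ · (5,3)2 4/5 ✓ · (5,4)2 3/5 ✓ · (5,5)1 1/5 ✗ · (5,6)2 1/3 ✓

(2,4), (3,0), (4,2), (4,6), (5,5)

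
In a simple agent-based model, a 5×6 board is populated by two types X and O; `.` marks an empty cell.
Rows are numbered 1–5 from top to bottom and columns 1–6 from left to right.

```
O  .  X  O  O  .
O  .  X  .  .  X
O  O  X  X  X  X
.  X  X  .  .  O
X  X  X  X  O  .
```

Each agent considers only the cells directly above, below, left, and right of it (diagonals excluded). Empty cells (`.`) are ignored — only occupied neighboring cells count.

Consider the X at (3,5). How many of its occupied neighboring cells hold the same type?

2

Occupied neighbors of (3,5): (3,4)=X, (3,6)=X.
Same type (X): 2 of 2.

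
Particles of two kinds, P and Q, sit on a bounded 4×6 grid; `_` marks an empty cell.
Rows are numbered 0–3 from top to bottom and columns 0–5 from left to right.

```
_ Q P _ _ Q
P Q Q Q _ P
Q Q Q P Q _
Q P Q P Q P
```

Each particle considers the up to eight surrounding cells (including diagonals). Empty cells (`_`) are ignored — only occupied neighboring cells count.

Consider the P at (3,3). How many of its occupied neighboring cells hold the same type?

Occupied neighbors of (3,3): (2,2)=Q, (2,3)=P, (2,4)=Q, (3,2)=Q, (3,4)=Q.
Same type (P): 1 of 5.

1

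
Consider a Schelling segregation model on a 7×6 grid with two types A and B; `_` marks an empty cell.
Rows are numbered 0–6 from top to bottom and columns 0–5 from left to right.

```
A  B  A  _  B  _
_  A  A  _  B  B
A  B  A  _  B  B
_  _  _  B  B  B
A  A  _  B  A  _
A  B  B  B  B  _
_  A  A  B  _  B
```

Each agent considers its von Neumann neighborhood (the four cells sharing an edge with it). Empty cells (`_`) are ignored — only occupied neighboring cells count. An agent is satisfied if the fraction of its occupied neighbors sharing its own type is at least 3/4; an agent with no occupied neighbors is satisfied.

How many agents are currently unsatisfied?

(0,0)A 0/1 ✗
(0,1)B 0/3 ✗
(0,2)A 1/2 ✗
(0,4)B 1/1 ✓
(1,1)A 1/3 ✗
(1,2)A 3/3 ✓
(1,4)B 3/3 ✓
(1,5)B 2/2 ✓
(2,0)A 0/1 ✗
(2,1)B 0/3 ✗
(2,2)A 1/2 ✗
(2,4)B 3/3 ✓
(2,5)B 3/3 ✓
(3,3)B 2/2 ✓
(3,4)B 3/4 ✓
(3,5)B 2/2 ✓
(4,0)A 2/2 ✓
(4,1)A 1/2 ✗
(4,3)B 2/3 ✗
(4,4)A 0/3 ✗
(5,0)A 1/2 ✗
(5,1)B 1/4 ✗
(5,2)B 2/3 ✗
(5,3)B 4/4 ✓
(5,4)B 1/2 ✗
(6,1)A 1/2 ✗
(6,2)A 1/3 ✗
(6,3)B 1/2 ✗
(6,5)B 0/0 ✓
Unsatisfied: (0,0), (0,1), (0,2), (1,1), (2,0), (2,1), (2,2), (4,1), (4,3), (4,4), (5,0), (5,1), (5,2), (5,4), (6,1), (6,2), (6,3) — 17 in total.

17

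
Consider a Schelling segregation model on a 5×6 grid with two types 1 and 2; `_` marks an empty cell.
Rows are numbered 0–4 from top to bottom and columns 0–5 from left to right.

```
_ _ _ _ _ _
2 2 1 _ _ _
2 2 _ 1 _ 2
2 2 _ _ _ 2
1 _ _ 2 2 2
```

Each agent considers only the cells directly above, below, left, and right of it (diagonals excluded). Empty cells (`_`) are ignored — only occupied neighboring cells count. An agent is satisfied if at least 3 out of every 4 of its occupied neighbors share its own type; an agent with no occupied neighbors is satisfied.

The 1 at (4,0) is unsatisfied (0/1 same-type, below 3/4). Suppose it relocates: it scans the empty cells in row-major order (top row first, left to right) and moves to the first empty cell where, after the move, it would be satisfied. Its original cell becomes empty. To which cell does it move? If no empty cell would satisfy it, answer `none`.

(0,2)

Vacating (4,0). Empty cells in order:
  (0,0): 0/1 same-type → still unsatisfied.
  (0,1): 0/1 same-type → still unsatisfied.
  (0,2): 1/1 same-type → satisfied — stop here.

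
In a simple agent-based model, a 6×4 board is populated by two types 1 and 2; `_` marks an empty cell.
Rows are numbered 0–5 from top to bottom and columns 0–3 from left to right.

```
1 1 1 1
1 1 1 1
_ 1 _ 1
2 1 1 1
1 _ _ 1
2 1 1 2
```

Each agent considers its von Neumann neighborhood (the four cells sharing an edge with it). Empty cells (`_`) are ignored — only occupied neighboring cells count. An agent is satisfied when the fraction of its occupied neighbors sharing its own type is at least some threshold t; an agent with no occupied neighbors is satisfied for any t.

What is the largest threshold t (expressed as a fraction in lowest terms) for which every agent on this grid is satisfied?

(0,0)1 2/2
(0,1)1 3/3
(0,2)1 3/3
(0,3)1 2/2
(1,0)1 2/2
(1,1)1 4/4
(1,2)1 3/3
(1,3)1 3/3
(2,1)1 2/2
(2,3)1 2/2
(3,0)2 0/2
(3,1)1 2/3
(3,2)1 2/2
(3,3)1 3/3
(4,0)1 0/2
(4,3)1 1/2
(5,0)2 0/2
(5,1)1 1/2
(5,2)1 1/2
(5,3)2 0/2
The smallest same-type fraction is 0/2 at (3,0), which reduces to 0/1. Any threshold above that leaves this agent unsatisfied.

0/1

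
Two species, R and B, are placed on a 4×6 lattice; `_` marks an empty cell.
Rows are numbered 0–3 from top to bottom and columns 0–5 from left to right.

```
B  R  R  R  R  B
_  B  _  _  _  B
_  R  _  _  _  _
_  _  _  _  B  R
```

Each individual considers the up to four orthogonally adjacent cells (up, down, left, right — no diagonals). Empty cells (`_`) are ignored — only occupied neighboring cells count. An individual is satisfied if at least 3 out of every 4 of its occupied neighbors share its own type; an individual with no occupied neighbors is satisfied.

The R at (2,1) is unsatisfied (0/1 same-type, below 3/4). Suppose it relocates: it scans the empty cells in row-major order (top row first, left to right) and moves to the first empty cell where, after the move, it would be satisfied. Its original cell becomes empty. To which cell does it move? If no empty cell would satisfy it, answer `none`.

(1,3)

Vacating (2,1). Empty cells in order:
  (1,0): 0/2 same-type → still unsatisfied.
  (1,2): 1/2 same-type → still unsatisfied.
  (1,3): 1/1 same-type → satisfied — stop here.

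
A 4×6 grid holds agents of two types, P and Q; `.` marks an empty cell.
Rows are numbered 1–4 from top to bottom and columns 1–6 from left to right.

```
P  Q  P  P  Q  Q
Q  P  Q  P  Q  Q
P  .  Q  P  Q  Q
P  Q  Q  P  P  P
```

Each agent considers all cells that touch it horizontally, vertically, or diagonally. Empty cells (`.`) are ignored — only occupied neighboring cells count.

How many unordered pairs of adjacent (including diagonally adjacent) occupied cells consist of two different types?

31

Scan each occupied cell's neighbors to the right and below (and the two forward diagonals) so each pair is counted once.
From row 1: 9 unlike of 21 pairs (running 9/21).
From row 2: 10 unlike of 18 pairs (running 19/39).
From row 3: 10 unlike of 16 pairs (running 29/55).
From row 4: 2 unlike of 5 pairs (running 31/60).
Total adjacent occupied pairs: 60; unlike-type pairs: 31.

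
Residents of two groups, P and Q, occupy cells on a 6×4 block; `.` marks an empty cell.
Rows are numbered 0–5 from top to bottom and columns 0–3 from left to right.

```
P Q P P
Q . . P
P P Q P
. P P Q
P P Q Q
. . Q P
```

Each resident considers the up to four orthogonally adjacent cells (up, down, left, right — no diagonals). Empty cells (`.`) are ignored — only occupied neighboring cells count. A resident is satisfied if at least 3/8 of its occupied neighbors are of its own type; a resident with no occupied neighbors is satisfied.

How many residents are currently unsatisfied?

8

(0,0)P 0/2 not
(0,1)Q 0/2 not
(0,2)P 1/2 satisfied
(0,3)P 2/2 satisfied
(1,0)Q 0/2 not
(1,3)P 2/2 satisfied
(2,0)P 1/2 satisfied
(2,1)P 2/3 satisfied
(2,2)Q 0/3 not
(2,3)P 1/3 not
(3,1)P 3/3 satisfied
(3,2)P 1/4 not
(3,3)Q 1/3 not
(4,0)P 1/1 satisfied
(4,1)P 2/3 satisfied
(4,2)Q 2/4 satisfied
(4,3)Q 2/3 satisfied
(5,2)Q 1/2 satisfied
(5,3)P 0/2 not
Unsatisfied: (0,0), (0,1), (1,0), (2,2), (2,3), (3,2), (3,3), (5,3) — 8 in total.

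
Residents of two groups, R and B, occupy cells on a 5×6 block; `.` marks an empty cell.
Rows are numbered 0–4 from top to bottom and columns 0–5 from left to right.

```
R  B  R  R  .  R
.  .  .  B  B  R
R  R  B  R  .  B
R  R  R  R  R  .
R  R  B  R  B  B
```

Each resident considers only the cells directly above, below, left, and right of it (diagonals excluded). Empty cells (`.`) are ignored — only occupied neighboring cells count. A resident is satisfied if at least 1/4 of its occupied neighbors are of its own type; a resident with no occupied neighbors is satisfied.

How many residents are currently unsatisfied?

5

Row 0: (0,0)R 0/1 not · (0,1)B 0/2 not · (0,2)R 1/2 satisfied · (0,3)R 1/2 satisfied · (0,5)R 1/1 satisfied
Row 1: (1,3)B 1/3 satisfied · (1,4)B 1/2 satisfied · (1,5)R 1/3 satisfied
Row 2: (2,0)R 2/2 satisfied · (2,1)R 2/3 satisfied · (2,2)B 0/3 not · (2,3)R 1/3 satisfied · (2,5)B 0/1 not
Row 3: (3,0)R 3/3 satisfied · (3,1)R 4/4 satisfied · (3,2)R 2/4 satisfied · (3,3)R 4/4 satisfied · (3,4)R 1/2 satisfied
Row 4: (4,0)R 2/2 satisfied · (4,1)R 2/3 satisfied · (4,2)B 0/3 not · (4,3)R 1/3 satisfied · (4,4)B 1/3 satisfied · (4,5)B 1/1 satisfied
Unsatisfied: (0,0), (0,1), (2,2), (2,5), (4,2) — 5 in total.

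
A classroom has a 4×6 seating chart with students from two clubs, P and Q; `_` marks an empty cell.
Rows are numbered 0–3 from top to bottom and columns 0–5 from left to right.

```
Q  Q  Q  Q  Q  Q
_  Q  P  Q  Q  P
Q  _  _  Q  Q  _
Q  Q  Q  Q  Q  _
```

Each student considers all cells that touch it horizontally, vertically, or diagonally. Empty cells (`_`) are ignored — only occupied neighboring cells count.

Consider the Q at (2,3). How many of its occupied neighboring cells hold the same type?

Occupied neighbors of (2,3): (1,2)=P, (1,3)=Q, (1,4)=Q, (2,4)=Q, (3,2)=Q, (3,3)=Q, (3,4)=Q.
Same type (Q): 6 of 7.

6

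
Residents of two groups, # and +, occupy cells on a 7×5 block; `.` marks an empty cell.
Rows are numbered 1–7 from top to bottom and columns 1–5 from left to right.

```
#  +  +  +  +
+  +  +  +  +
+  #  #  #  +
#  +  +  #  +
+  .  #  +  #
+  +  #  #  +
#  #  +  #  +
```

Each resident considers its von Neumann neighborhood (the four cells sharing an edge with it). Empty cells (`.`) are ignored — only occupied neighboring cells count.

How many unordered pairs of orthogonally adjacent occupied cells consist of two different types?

Scan each occupied cell's neighbors to the right and below so each pair is counted once.
From row 1: 2 unlike of 9 pairs (running 2/9).
From row 2: 3 unlike of 9 pairs (running 5/18).
From row 3: 5 unlike of 9 pairs (running 10/27).
From row 4: 7 unlike of 8 pairs (running 17/35).
From row 5: 4 unlike of 6 pairs (running 21/41).
From row 6: 5 unlike of 9 pairs (running 26/50).
From row 7: 3 unlike of 4 pairs (running 29/54).
Total adjacent occupied pairs: 54; unlike-type pairs: 29.

29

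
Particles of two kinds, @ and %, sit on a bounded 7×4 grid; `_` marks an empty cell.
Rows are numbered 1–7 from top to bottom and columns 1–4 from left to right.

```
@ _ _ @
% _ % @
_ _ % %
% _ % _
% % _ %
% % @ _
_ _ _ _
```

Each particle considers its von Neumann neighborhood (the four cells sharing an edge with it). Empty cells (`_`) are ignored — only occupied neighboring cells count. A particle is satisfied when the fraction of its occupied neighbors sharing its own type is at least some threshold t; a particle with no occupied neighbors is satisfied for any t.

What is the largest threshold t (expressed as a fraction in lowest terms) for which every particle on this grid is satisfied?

Row 1: (1,1)@ 0/1 · (1,4)@ 1/1
Row 2: (2,1)% 0/1 · (2,3)% 1/2 · (2,4)@ 1/3
Row 3: (3,3)% 3/3 · (3,4)% 1/2
Row 4: (4,1)% 1/1 · (4,3)% 1/1
Row 5: (5,1)% 3/3 · (5,2)% 2/2 · (5,4)% — no occupied neighbors
Row 6: (6,1)% 2/2 · (6,2)% 2/3 · (6,3)@ 0/1
The smallest same-type fraction is 0/1 at (1,1), which reduces to 0/1. Any threshold above that leaves this particle unsatisfied.

0/1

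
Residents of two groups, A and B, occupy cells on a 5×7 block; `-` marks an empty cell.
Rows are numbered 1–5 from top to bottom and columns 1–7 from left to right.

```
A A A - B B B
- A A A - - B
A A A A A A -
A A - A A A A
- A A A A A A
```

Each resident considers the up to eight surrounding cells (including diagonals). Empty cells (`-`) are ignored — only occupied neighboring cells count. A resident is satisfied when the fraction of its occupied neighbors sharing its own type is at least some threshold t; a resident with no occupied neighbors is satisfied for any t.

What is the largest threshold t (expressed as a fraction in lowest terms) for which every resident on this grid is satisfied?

Row 1: (1,1)A 2/2 · (1,2)A 4/4 · (1,3)A 4/4 · (1,5)B 1/2 · (1,6)B 3/3 · (1,7)B 2/2
Row 2: (2,2)A 7/7 · (2,3)A 7/7 · (2,4)A 5/6 · (2,7)B 2/3
Row 3: (3,1)A 4/4 · (3,2)A 6/6 · (3,3)A 7/7 · (3,4)A 6/6 · (3,5)A 6/6 · (3,6)A 4/5
Row 4: (4,1)A 4/4 · (4,2)A 6/6 · (4,4)A 7/7 · (4,5)A 8/8 · (4,6)A 7/7 · (4,7)A 4/4
Row 5: (5,2)A 3/3 · (5,3)A 4/4 · (5,4)A 4/4 · (5,5)A 5/5 · (5,6)A 5/5 · (5,7)A 3/3
The smallest same-type fraction is 1/2 at (1,5), which reduces to 1/2. Any threshold above that leaves this resident unsatisfied.

1/2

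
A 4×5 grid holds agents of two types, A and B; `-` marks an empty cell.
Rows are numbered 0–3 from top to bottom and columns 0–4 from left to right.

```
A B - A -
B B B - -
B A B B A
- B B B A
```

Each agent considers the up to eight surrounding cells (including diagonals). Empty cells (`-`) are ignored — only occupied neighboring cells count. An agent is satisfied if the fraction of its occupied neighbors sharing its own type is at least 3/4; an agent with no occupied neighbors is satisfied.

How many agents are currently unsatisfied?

10

(0,0)A 0/3 not
(0,1)B 3/4 satisfied
(0,3)A 0/1 not
(1,0)B 3/5 not
(1,1)B 5/7 not
(1,2)B 4/6 not
(2,0)B 3/4 satisfied
(2,1)A 0/7 not
(2,2)B 6/7 satisfied
(2,3)B 4/6 not
(2,4)A 1/3 not
(3,1)B 3/4 satisfied
(3,2)B 4/5 satisfied
(3,3)B 3/5 not
(3,4)A 1/3 not
Unsatisfied: (0,0), (0,3), (1,0), (1,1), (1,2), (2,1), (2,3), (2,4), (3,3), (3,4) — 10 in total.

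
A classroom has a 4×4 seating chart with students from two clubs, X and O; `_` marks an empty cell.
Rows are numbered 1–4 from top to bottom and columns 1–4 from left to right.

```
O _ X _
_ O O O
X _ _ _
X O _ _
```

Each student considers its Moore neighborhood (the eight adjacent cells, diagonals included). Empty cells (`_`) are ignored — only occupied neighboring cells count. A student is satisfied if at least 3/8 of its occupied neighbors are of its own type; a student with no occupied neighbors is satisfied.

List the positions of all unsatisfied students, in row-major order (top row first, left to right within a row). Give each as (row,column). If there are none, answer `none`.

(1,3), (3,1), (4,2)

(1,1)O 1/1 ✓
(1,3)X 0/3 ✗
(2,2)O 2/4 ✓
(2,3)O 2/3 ✓
(2,4)O 1/2 ✓
(3,1)X 1/3 ✗
(4,1)X 1/2 ✓
(4,2)O 0/2 ✗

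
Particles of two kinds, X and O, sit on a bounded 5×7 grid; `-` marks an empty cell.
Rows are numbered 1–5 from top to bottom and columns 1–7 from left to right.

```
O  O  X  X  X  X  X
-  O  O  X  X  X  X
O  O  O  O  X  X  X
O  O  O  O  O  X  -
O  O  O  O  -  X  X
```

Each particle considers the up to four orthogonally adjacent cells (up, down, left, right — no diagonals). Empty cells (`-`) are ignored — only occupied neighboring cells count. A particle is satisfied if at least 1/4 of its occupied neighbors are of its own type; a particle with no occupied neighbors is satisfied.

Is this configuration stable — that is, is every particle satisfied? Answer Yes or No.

Row 1: (1,1)O 1/1 satisfied · (1,2)O 2/3 satisfied · (1,3)X 1/3 satisfied · (1,4)X 3/3 satisfied · (1,5)X 3/3 satisfied · (1,6)X 3/3 satisfied · (1,7)X 2/2 satisfied
Row 2: (2,2)O 3/3 satisfied · (2,3)O 2/4 satisfied · (2,4)X 2/4 satisfied · (2,5)X 4/4 satisfied · (2,6)X 4/4 satisfied · (2,7)X 3/3 satisfied
Row 3: (3,1)O 2/2 satisfied · (3,2)O 4/4 satisfied · (3,3)O 4/4 satisfied · (3,4)O 2/4 satisfied · (3,5)X 2/4 satisfied · (3,6)X 4/4 satisfied · (3,7)X 2/2 satisfied
Row 4: (4,1)O 3/3 satisfied · (4,2)O 4/4 satisfied · (4,3)O 4/4 satisfied · (4,4)O 4/4 satisfied · (4,5)O 1/3 satisfied · (4,6)X 2/3 satisfied
Row 5: (5,1)O 2/2 satisfied · (5,2)O 3/3 satisfied · (5,3)O 3/3 satisfied · (5,4)O 2/2 satisfied · (5,6)X 2/2 satisfied · (5,7)X 1/1 satisfied
All meet the threshold, so the configuration is stable.

Yes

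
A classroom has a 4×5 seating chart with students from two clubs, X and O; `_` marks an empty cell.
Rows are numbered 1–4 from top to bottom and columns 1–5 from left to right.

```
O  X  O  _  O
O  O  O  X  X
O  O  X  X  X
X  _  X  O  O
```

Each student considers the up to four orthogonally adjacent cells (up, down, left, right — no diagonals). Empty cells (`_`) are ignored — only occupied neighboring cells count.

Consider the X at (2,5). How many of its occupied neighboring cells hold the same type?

2

Occupied neighbors of (2,5): (1,5)=O, (3,5)=X, (2,4)=X.
Same type (X): 2 of 3.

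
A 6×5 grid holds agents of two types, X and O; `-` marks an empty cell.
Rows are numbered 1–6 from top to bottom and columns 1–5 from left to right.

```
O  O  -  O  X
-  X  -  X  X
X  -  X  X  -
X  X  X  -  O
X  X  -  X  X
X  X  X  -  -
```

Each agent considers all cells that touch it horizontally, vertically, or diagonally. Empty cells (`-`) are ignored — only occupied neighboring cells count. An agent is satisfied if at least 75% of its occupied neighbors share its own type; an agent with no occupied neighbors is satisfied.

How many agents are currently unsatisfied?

(1,1)O 1/2 not
(1,2)O 1/2 not
(1,4)O 0/3 not
(1,5)X 2/3 not
(2,2)X 2/4 not
(2,4)X 4/5 satisfied
(2,5)X 3/4 satisfied
(3,1)X 3/3 satisfied
(3,3)X 5/5 satisfied
(3,4)X 4/5 satisfied
(4,1)X 4/4 satisfied
(4,2)X 6/6 satisfied
(4,3)X 5/5 satisfied
(4,5)O 0/3 not
(5,1)X 5/5 satisfied
(5,2)X 7/7 satisfied
(5,4)X 3/4 satisfied
(5,5)X 1/2 not
(6,1)X 3/3 satisfied
(6,2)X 4/4 satisfied
(6,3)X 3/3 satisfied
Unsatisfied: (1,1), (1,2), (1,4), (1,5), (2,2), (4,5), (5,5) — 7 in total.

7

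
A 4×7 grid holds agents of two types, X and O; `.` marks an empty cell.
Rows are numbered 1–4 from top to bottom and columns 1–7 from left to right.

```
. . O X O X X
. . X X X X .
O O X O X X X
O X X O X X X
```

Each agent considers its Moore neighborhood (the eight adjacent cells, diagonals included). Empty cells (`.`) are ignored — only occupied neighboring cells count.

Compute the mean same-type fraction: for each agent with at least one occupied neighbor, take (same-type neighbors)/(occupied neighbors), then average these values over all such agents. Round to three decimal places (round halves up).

0.600

(1,3)O 0/3
(1,4)X 3/5
(1,5)O 0/5
(1,6)X 3/4
(1,7)X 2/2
(2,3)X 3/6
(2,4)X 5/8
(2,5)X 6/8
(2,6)X 6/7
(3,1)O 2/3
(3,2)O 2/6
(3,3)X 4/7
(3,4)O 1/8
(3,5)X 6/8
(3,6)X 7/7
(3,7)X 4/4
(4,1)O 2/3
(4,2)X 2/5
(4,3)X 2/5
(4,4)O 1/5
(4,5)X 3/5
(4,6)X 5/5
(4,7)X 3/3
Sum over 23 agents: 0/3 + 3/5 + 0/5 + 3/4 + 2/2 + 3/6 + 5/8 + 6/8 + 6/7 + 2/3 + 2/6 + 4/7 + 1/8 + 6/8 + 7/7 + 4/4 + 2/3 + 2/5 + 2/5 + 1/5 + 3/5 + 5/5 + 3/3 = 2897/210; mean = 2897/210 ÷ 23 = 2897/4830 = 0.599792… → 0.600.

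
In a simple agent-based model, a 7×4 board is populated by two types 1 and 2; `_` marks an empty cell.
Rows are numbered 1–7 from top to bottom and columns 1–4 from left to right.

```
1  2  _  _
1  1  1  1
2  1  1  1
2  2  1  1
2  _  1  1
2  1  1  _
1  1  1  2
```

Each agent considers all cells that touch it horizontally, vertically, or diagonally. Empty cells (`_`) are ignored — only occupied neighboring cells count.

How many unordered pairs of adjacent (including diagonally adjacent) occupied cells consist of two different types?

18

Scan each occupied cell's neighbors to the right and below (and the two forward diagonals) so each pair is counted once.
Row 1: 1(1,1)–2(1,2)≠ 1(1,1)–1(2,1)= 1(1,1)–1(2,2)= 2(1,2)–1(2,2)≠ 2(1,2)–1(2,3)≠ 2(1,2)–1(2,1)≠  → 4/6 unlike.
Row 2: 1(2,1)–1(2,2)= 1(2,1)–2(3,1)≠ 1(2,1)–1(3,2)= 1(2,2)–1(2,3)= 1(2,2)–1(3,2)= 1(2,2)–1(3,3)= 1(2,2)–2(3,1)≠ 1(2,3)–1(2,4)= 1(2,3)–1(3,3)= 1(2,3)–1(3,4)= 1(2,3)–1(3,2)= 1(2,4)–1(3,4)= 1(2,4)–1(3,3)=  → 2/13 unlike.
Row 3: 2(3,1)–1(3,2)≠ 2(3,1)–2(4,1)= 2(3,1)–2(4,2)= 1(3,2)–1(3,3)= 1(3,2)–2(4,2)≠ 1(3,2)–1(4,3)= 1(3,2)–2(4,1)≠ 1(3,3)–1(3,4)= 1(3,3)–1(4,3)= 1(3,3)–1(4,4)= 1(3,3)–2(4,2)≠ 1(3,4)–1(4,4)= 1(3,4)–1(4,3)=  → 4/13 unlike.
Row 4: 2(4,1)–2(4,2)= 2(4,1)–2(5,1)= 2(4,2)–1(4,3)≠ 2(4,2)–1(5,3)≠ 2(4,2)–2(5,1)= 1(4,3)–1(4,4)= 1(4,3)–1(5,3)= 1(4,3)–1(5,4)= 1(4,4)–1(5,4)= 1(4,4)–1(5,3)=  → 2/10 unlike.
Row 5: 2(5,1)–2(6,1)= 2(5,1)–1(6,2)≠ 1(5,3)–1(5,4)= 1(5,3)–1(6,3)= 1(5,3)–1(6,2)= 1(5,4)–1(6,3)=  → 1/6 unlike.
Row 6: 2(6,1)–1(6,2)≠ 2(6,1)–1(7,1)≠ 2(6,1)–1(7,2)≠ 1(6,2)–1(6,3)= 1(6,2)–1(7,2)= 1(6,2)–1(7,3)= 1(6,2)–1(7,1)= 1(6,3)–1(7,3)= 1(6,3)–2(7,4)≠ 1(6,3)–1(7,2)=  → 4/10 unlike.
Row 7: 1(7,1)–1(7,2)= 1(7,2)–1(7,3)= 1(7,3)–2(7,4)≠  → 1/3 unlike.
Total adjacent occupied pairs: 61; unlike-type pairs: 18.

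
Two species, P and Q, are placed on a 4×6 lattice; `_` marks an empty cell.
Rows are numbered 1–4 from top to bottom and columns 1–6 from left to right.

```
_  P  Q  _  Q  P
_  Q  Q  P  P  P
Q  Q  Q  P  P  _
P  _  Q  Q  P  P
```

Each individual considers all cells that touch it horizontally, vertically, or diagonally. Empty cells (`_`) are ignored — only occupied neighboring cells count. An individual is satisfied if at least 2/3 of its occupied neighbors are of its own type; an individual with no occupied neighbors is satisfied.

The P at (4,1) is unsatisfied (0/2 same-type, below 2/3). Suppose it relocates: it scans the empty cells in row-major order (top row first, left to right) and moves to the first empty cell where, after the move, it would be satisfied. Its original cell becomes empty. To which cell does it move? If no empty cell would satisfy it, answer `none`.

(3,6)

Vacating (4,1). Empty cells in order:
  (1,1): 1/2 same-type → still unsatisfied.
  (1,4): 2/5 same-type → still unsatisfied.
  (2,1): 1/4 same-type → still unsatisfied.
  (3,6): 5/5 same-type → satisfied — stop here.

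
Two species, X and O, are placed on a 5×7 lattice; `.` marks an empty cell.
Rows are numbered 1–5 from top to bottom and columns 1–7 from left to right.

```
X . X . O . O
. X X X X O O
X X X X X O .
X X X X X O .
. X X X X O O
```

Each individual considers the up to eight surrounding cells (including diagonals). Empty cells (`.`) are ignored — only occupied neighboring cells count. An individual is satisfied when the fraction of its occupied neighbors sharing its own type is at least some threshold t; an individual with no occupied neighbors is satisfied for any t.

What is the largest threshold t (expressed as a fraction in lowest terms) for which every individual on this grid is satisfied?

(1,1)X 1/1
(1,3)X 3/3
(1,5)O 1/3
(1,7)O 2/2
(2,2)X 6/6
(2,3)X 6/6
(2,4)X 6/7
(2,5)X 3/6
(2,6)O 4/6
(2,7)O 3/3
(3,1)X 4/4
(3,2)X 7/7
(3,3)X 8/8
(3,4)X 8/8
(3,5)X 5/8
(3,6)O 3/6
(4,1)X 4/4
(4,2)X 7/7
(4,3)X 8/8
(4,4)X 8/8
(4,5)X 5/8
(4,6)O 3/6
(5,2)X 4/4
(5,3)X 5/5
(5,4)X 5/5
(5,5)X 3/5
(5,6)O 2/4
(5,7)O 2/2
The smallest same-type fraction is 1/3 at (1,5), which reduces to 1/3. Any threshold above that leaves this individual unsatisfied.

1/3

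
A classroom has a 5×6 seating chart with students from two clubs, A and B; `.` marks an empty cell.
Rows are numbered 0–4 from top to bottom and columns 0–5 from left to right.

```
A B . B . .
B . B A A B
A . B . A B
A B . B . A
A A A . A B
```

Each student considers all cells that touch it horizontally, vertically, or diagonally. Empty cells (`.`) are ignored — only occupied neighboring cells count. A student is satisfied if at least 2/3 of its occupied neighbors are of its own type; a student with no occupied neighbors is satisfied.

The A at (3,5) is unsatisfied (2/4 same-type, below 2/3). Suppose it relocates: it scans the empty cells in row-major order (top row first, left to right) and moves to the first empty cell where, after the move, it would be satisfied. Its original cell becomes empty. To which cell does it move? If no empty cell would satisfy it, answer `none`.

(4,3)

Vacating (3,5). Empty cells in order:
  (0,2): 1/4 same-type → still unsatisfied.
  (0,4): 2/4 same-type → still unsatisfied.
  (0,5): 1/2 same-type → still unsatisfied.
  (1,1): 2/6 same-type → still unsatisfied.
  (2,1): 2/6 same-type → still unsatisfied.
  (2,3): 3/6 same-type → still unsatisfied.
  (3,2): 2/5 same-type → still unsatisfied.
  (3,4): 2/5 same-type → still unsatisfied.
  (4,3): 2/3 same-type → satisfied — stop here.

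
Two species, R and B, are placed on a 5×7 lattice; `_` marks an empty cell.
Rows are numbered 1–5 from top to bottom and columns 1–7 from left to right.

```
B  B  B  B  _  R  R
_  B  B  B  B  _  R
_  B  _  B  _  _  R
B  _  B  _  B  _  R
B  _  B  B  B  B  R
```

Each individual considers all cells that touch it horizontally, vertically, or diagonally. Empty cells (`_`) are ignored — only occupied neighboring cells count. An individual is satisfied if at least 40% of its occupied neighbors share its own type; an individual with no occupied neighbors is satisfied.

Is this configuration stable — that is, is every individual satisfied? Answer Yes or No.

(1,1)B 2/2 ✓
(1,2)B 4/4 ✓
(1,3)B 5/5 ✓
(1,4)B 4/4 ✓
(1,6)R 2/3 ✓
(1,7)R 2/2 ✓
(2,2)B 5/5 ✓
(2,3)B 7/7 ✓
(2,4)B 5/5 ✓
(2,5)B 3/4 ✓
(2,7)R 3/3 ✓
(3,2)B 4/4 ✓
(3,4)B 5/5 ✓
(3,7)R 2/2 ✓
(4,1)B 2/2 ✓
(4,3)B 4/4 ✓
(4,5)B 4/4 ✓
(4,7)R 2/3 ✓
(5,1)B 1/1 ✓
(5,3)B 2/2 ✓
(5,4)B 4/4 ✓
(5,5)B 3/3 ✓
(5,6)B 2/4 ✓
(5,7)R 1/2 ✓
All meet the threshold, so the configuration is stable.

Yes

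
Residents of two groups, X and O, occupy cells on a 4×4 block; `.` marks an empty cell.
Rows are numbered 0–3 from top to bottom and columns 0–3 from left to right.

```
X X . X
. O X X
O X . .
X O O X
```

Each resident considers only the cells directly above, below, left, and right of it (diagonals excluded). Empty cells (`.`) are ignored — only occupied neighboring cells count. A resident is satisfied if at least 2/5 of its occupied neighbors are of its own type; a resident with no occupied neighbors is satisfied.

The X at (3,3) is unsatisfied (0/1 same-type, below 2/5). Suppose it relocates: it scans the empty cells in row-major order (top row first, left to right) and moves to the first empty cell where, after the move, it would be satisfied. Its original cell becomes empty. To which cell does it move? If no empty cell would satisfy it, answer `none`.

(0,2)

Vacating (3,3). Empty cells in order:
  (0,2): 3/3 same-type → satisfied — stop here.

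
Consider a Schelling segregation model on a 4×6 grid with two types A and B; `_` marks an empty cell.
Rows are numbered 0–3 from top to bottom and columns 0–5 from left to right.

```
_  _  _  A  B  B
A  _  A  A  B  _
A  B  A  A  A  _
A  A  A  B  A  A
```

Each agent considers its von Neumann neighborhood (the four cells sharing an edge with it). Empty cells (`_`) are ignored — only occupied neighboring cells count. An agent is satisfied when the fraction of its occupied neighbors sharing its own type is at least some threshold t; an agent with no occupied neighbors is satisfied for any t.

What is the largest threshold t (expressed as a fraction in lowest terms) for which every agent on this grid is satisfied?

(0,3)A 1/2
(0,4)B 2/3
(0,5)B 1/1
(1,0)A 1/1
(1,2)A 2/2
(1,3)A 3/4
(1,4)B 1/3
(2,0)A 2/3
(2,1)B 0/3
(2,2)A 3/4
(2,3)A 3/4
(2,4)A 2/3
(3,0)A 2/2
(3,1)A 2/3
(3,2)A 2/3
(3,3)B 0/3
(3,4)A 2/3
(3,5)A 1/1
The smallest same-type fraction is 0/3 at (2,1), which reduces to 0/1. Any threshold above that leaves this agent unsatisfied.

0/1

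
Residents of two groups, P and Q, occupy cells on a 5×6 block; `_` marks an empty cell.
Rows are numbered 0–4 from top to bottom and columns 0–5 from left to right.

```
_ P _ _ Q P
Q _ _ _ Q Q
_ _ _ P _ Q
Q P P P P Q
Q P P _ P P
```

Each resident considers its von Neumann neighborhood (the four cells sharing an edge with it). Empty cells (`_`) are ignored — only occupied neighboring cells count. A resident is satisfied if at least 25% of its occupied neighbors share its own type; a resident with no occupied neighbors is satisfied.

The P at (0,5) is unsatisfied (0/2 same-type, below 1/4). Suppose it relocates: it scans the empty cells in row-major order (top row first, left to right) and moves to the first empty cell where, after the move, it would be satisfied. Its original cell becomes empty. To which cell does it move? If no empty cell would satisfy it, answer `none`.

Vacating (0,5). Empty cells in order:
  (0,0): 1/2 same-type → satisfied — stop here.

(0,0)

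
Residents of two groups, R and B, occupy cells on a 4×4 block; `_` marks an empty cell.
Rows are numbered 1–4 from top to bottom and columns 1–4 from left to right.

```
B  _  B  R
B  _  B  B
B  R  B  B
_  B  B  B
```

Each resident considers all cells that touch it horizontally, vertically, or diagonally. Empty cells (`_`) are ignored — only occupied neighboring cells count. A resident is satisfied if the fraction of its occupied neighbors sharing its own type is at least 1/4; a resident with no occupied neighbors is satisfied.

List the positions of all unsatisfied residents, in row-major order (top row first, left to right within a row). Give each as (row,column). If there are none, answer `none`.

(1,1)B 1/1 satisfied
(1,3)B 2/3 satisfied
(1,4)R 0/3 not
(2,1)B 2/3 satisfied
(2,3)B 4/6 satisfied
(2,4)B 4/5 satisfied
(3,1)B 2/3 satisfied
(3,2)R 0/6 not
(3,3)B 6/7 satisfied
(3,4)B 5/5 satisfied
(4,2)B 3/4 satisfied
(4,3)B 4/5 satisfied
(4,4)B 3/3 satisfied

(1,4), (3,2)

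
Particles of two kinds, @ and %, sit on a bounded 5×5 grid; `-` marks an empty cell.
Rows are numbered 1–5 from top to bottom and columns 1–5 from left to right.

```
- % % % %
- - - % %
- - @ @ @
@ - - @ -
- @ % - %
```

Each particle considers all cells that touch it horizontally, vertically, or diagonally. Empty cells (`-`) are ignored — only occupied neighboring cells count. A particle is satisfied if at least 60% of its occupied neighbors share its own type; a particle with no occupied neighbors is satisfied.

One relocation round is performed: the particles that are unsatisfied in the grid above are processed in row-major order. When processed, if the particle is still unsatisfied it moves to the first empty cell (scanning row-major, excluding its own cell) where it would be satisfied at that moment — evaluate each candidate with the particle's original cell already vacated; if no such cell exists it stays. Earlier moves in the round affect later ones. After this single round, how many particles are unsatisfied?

Initially unsatisfied (in order): (2,4), (3,5), (5,2), (5,3), (5,5).
  (2,4) → (1,1).
  (3,5): now satisfied by earlier moves; stays.
  (5,2) → (3,1).
  (5,3) → (2,1).
  (5,5) → (2,2).
Resulting grid:
% % % % %
% % - - %
@ - @ @ @
@ - - @ -
- - - - -
Unsatisfied now: (2,5), (3,1).

2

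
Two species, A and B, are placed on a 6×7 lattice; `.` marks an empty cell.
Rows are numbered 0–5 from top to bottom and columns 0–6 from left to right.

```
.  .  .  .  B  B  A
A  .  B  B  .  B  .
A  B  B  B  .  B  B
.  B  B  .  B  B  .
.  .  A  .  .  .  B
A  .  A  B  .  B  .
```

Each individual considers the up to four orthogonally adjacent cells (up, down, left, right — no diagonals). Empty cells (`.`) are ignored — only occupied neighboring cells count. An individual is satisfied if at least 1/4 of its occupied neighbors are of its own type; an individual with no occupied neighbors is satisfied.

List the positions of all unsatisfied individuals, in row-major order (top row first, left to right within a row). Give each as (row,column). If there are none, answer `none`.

Row 0: (0,4)B 1/1 ✓ · (0,5)B 2/3 ✓ · (0,6)A 0/1 ✗
Row 1: (1,0)A 1/1 ✓ · (1,2)B 2/2 ✓ · (1,3)B 2/2 ✓ · (1,5)B 2/2 ✓
Row 2: (2,0)A 1/2 ✓ · (2,1)B 2/3 ✓ · (2,2)B 4/4 ✓ · (2,3)B 2/2 ✓ · (2,5)B 3/3 ✓ · (2,6)B 1/1 ✓
Row 3: (3,1)B 2/2 ✓ · (3,2)B 2/3 ✓ · (3,4)B 1/1 ✓ · (3,5)B 2/2 ✓
Row 4: (4,2)A 1/2 ✓ · (4,6)B 0/0 ✓
Row 5: (5,0)A 0/0 ✓ · (5,2)A 1/2 ✓ · (5,3)B 0/1 ✗ · (5,5)B 0/0 ✓

(0,6), (5,3)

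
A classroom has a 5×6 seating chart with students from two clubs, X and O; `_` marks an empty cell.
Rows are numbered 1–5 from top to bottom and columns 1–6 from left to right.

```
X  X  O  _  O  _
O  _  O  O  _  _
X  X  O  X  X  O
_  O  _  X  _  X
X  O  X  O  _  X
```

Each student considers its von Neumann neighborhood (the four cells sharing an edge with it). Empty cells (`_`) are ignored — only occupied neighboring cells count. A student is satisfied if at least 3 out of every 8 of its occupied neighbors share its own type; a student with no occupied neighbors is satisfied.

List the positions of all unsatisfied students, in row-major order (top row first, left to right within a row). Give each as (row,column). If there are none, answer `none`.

(2,1), (3,2), (3,3), (3,6), (5,1), (5,2), (5,3), (5,4)

(1,1)X 1/2 satisfied
(1,2)X 1/2 satisfied
(1,3)O 1/2 satisfied
(1,5)O 0/0 satisfied
(2,1)O 0/2 not
(2,3)O 3/3 satisfied
(2,4)O 1/2 satisfied
(3,1)X 1/2 satisfied
(3,2)X 1/3 not
(3,3)O 1/3 not
(3,4)X 2/4 satisfied
(3,5)X 1/2 satisfied
(3,6)O 0/2 not
(4,2)O 1/2 satisfied
(4,4)X 1/2 satisfied
(4,6)X 1/2 satisfied
(5,1)X 0/1 not
(5,2)O 1/3 not
(5,3)X 0/2 not
(5,4)O 0/2 not
(5,6)X 1/1 satisfied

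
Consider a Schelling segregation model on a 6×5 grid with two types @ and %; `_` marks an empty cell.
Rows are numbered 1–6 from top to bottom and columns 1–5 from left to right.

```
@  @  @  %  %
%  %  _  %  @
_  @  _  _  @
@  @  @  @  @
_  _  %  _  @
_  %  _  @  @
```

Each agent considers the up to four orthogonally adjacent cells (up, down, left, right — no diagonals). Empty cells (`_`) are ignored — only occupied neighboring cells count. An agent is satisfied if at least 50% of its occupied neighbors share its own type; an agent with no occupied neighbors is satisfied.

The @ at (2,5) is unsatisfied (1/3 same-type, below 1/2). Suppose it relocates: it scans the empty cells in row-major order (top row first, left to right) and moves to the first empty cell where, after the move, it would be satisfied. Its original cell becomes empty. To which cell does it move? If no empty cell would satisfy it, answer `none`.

Vacating (2,5). Empty cells in order:
  (2,3): 1/3 same-type → still unsatisfied.
  (3,1): 2/3 same-type → satisfied — stop here.

(3,1)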